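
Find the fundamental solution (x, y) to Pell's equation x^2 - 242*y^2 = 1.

First expand sqrt(242) as a continued fraction. With x_i = (sqrt(242) + m_i)/d_i and (m_0, d_0) = (0, 1): a_0 = floor(sqrt(242)) = 15, since 15^2 = 225 <= 242 < 256 = 16^2.
Iterate m_{i+1} = d_i*a_i - m_i, d_{i+1} = (242 - m_{i+1}^2)/d_i, a_{i+1} = floor((a_0 + m_{i+1})/d_{i+1}):
  m_1 = 1*15 - 0 = 15, d_1 = (242 - 15^2)/1 = 17/1 = 17, a_1 = floor((15 + 15)/17) = 1.
  m_2 = 17*1 - 15 = 2, d_2 = (242 - 2^2)/17 = 238/17 = 14, a_2 = floor((15 + 2)/14) = 1.
  m_3 = 14*1 - 2 = 12, d_3 = (242 - 12^2)/14 = 98/14 = 7, a_3 = floor((15 + 12)/7) = 3.
  m_4 = 7*3 - 12 = 9, d_4 = (242 - 9^2)/7 = 161/7 = 23, a_4 = floor((15 + 9)/23) = 1.
  m_5 = 23*1 - 9 = 14, d_5 = (242 - 14^2)/23 = 46/23 = 2, a_5 = floor((15 + 14)/2) = 14.
  m_6 = 2*14 - 14 = 14, d_6 = (242 - 14^2)/2 = 46/2 = 23, a_6 = floor((15 + 14)/23) = 1.
  m_7 = 23*1 - 14 = 9, d_7 = (242 - 9^2)/23 = 161/23 = 7, a_7 = floor((15 + 9)/7) = 3.
  m_8 = 7*3 - 9 = 12, d_8 = (242 - 12^2)/7 = 98/7 = 14, a_8 = floor((15 + 12)/14) = 1.
  m_9 = 14*1 - 12 = 2, d_9 = (242 - 2^2)/14 = 238/14 = 17, a_9 = floor((15 + 2)/17) = 1.
  m_10 = 17*1 - 2 = 15, d_10 = (242 - 15^2)/17 = 17/17 = 1, a_10 = floor((15 + 15)/1) = 30.
  m_11 = 1*30 - 15 = 15, d_11 = (242 - 15^2)/1 = 17/1 = 17: (m_11, d_11) = (m_1, d_1) = (15, 17), so from here the quotients repeat a_1, ..., a_10; the period length is 10.
So sqrt(242) = [15; (1, 1, 3, 1, 14, 1, 3, 1, 1, 30)] with period length k = 10.
k is even, so the fundamental solution of x^2 - 242y^2 = 1 is (p_{k-1}, q_{k-1}) = (p_9, q_9); compute convergents through index 9.
Convergents (p_i = a_i*p_{i-1} + p_{i-2}, q_i = a_i*q_{i-1} + q_{i-2} with p_{-2}=0, p_{-1}=1, q_{-2}=1, q_{-1}=0):
  i=0: a_0=15, p_0 = 15*1 + 0 = 15, q_0 = 15*0 + 1 = 1.
  i=1: a_1=1, p_1 = 1*15 + 1 = 16, q_1 = 1*1 + 0 = 1.
  i=2: a_2=1, p_2 = 1*16 + 15 = 31, q_2 = 1*1 + 1 = 2.
  i=3: a_3=3, p_3 = 3*31 + 16 = 109, q_3 = 3*2 + 1 = 7.
  i=4: a_4=1, p_4 = 1*109 + 31 = 140, q_4 = 1*7 + 2 = 9.
  i=5: a_5=14, p_5 = 14*140 + 109 = 2069, q_5 = 14*9 + 7 = 133.
  i=6: a_6=1, p_6 = 1*2069 + 140 = 2209, q_6 = 1*133 + 9 = 142.
  i=7: a_7=3, p_7 = 3*2209 + 2069 = 8696, q_7 = 3*142 + 133 = 559.
  i=8: a_8=1, p_8 = 1*8696 + 2209 = 10905, q_8 = 1*559 + 142 = 701.
  i=9: a_9=1, p_9 = 1*10905 + 8696 = 19601, q_9 = 1*701 + 559 = 1260.
Check: 19601^2 - 242*1260^2 = 384199201 - 384199200 = 1, so (x, y) = (19601, 1260) solves the equation, and by the theorem it is the least positive solution.

(x, y) = (19601, 1260)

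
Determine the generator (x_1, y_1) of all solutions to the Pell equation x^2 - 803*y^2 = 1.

(x, y) = (7226, 255)

First expand sqrt(803) as a continued fraction. With x_i = (sqrt(803) + m_i)/d_i and (m_0, d_0) = (0, 1): a_0 = floor(sqrt(803)) = 28, since 28^2 = 784 <= 803 < 841 = 29^2.
Iterate m_{i+1} = d_i*a_i - m_i, d_{i+1} = (803 - m_{i+1}^2)/d_i, a_{i+1} = floor((a_0 + m_{i+1})/d_{i+1}):
  m_1 = 1*28 - 0 = 28, d_1 = (803 - 28^2)/1 = 19/1 = 19, a_1 = floor((28 + 28)/19) = 2.
  m_2 = 19*2 - 28 = 10, d_2 = (803 - 10^2)/19 = 703/19 = 37, a_2 = floor((28 + 10)/37) = 1.
  m_3 = 37*1 - 10 = 27, d_3 = (803 - 27^2)/37 = 74/37 = 2, a_3 = floor((28 + 27)/2) = 27.
  m_4 = 2*27 - 27 = 27, d_4 = (803 - 27^2)/2 = 74/2 = 37, a_4 = floor((28 + 27)/37) = 1.
  m_5 = 37*1 - 27 = 10, d_5 = (803 - 10^2)/37 = 703/37 = 19, a_5 = floor((28 + 10)/19) = 2.
  m_6 = 19*2 - 10 = 28, d_6 = (803 - 28^2)/19 = 19/19 = 1, a_6 = floor((28 + 28)/1) = 56.
  m_7 = 1*56 - 28 = 28, d_7 = (803 - 28^2)/1 = 19/1 = 19: (m_7, d_7) = (m_1, d_1) = (28, 19), so from here the quotients repeat a_1, ..., a_6; the period length is 6.
So sqrt(803) = [28; (2, 1, 27, 1, 2, 56)] with period length k = 6.
k is even, so the fundamental solution of x^2 - 803y^2 = 1 is (p_{k-1}, q_{k-1}) = (p_5, q_5); compute convergents through index 5.
Convergents (p_i = a_i*p_{i-1} + p_{i-2}, q_i = a_i*q_{i-1} + q_{i-2} with p_{-2}=0, p_{-1}=1, q_{-2}=1, q_{-1}=0):
  i=0: a_0=28, p_0 = 28*1 + 0 = 28, q_0 = 28*0 + 1 = 1.
  i=1: a_1=2, p_1 = 2*28 + 1 = 57, q_1 = 2*1 + 0 = 2.
  i=2: a_2=1, p_2 = 1*57 + 28 = 85, q_2 = 1*2 + 1 = 3.
  i=3: a_3=27, p_3 = 27*85 + 57 = 2352, q_3 = 27*3 + 2 = 83.
  i=4: a_4=1, p_4 = 1*2352 + 85 = 2437, q_4 = 1*83 + 3 = 86.
  i=5: a_5=2, p_5 = 2*2437 + 2352 = 7226, q_5 = 2*86 + 83 = 255.
Check: 7226^2 - 803*255^2 = 52215076 - 52215075 = 1, so (x, y) = (7226, 255) solves the equation, and by the theorem it is the least positive solution.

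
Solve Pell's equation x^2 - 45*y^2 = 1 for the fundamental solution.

(x, y) = (161, 24)

First expand sqrt(45) as a continued fraction. With x_i = (sqrt(45) + m_i)/d_i and (m_0, d_0) = (0, 1): a_0 = floor(sqrt(45)) = 6, since 6^2 = 36 <= 45 < 49 = 7^2.
Iterate m_{i+1} = d_i*a_i - m_i, d_{i+1} = (45 - m_{i+1}^2)/d_i, a_{i+1} = floor((a_0 + m_{i+1})/d_{i+1}):
  m_1 = 1*6 - 0 = 6, d_1 = (45 - 6^2)/1 = 9/1 = 9, a_1 = floor((6 + 6)/9) = 1.
  m_2 = 9*1 - 6 = 3, d_2 = (45 - 3^2)/9 = 36/9 = 4, a_2 = floor((6 + 3)/4) = 2.
  m_3 = 4*2 - 3 = 5, d_3 = (45 - 5^2)/4 = 20/4 = 5, a_3 = floor((6 + 5)/5) = 2.
  m_4 = 5*2 - 5 = 5, d_4 = (45 - 5^2)/5 = 20/5 = 4, a_4 = floor((6 + 5)/4) = 2.
  m_5 = 4*2 - 5 = 3, d_5 = (45 - 3^2)/4 = 36/4 = 9, a_5 = floor((6 + 3)/9) = 1.
  m_6 = 9*1 - 3 = 6, d_6 = (45 - 6^2)/9 = 9/9 = 1, a_6 = floor((6 + 6)/1) = 12.
  m_7 = 1*12 - 6 = 6, d_7 = (45 - 6^2)/1 = 9/1 = 9: (m_7, d_7) = (m_1, d_1) = (6, 9), so from here the quotients repeat a_1, ..., a_6; the period length is 6.
So sqrt(45) = [6; (1, 2, 2, 2, 1, 12)] with period length k = 6.
k is even, so the fundamental solution of x^2 - 45y^2 = 1 is (p_{k-1}, q_{k-1}) = (p_5, q_5); compute convergents through index 5.
Convergents (p_i = a_i*p_{i-1} + p_{i-2}, q_i = a_i*q_{i-1} + q_{i-2} with p_{-2}=0, p_{-1}=1, q_{-2}=1, q_{-1}=0):
  i=0: a_0=6, p_0 = 6*1 + 0 = 6, q_0 = 6*0 + 1 = 1.
  i=1: a_1=1, p_1 = 1*6 + 1 = 7, q_1 = 1*1 + 0 = 1.
  i=2: a_2=2, p_2 = 2*7 + 6 = 20, q_2 = 2*1 + 1 = 3.
  i=3: a_3=2, p_3 = 2*20 + 7 = 47, q_3 = 2*3 + 1 = 7.
  i=4: a_4=2, p_4 = 2*47 + 20 = 114, q_4 = 2*7 + 3 = 17.
  i=5: a_5=1, p_5 = 1*114 + 47 = 161, q_5 = 1*17 + 7 = 24.
Check: 161^2 - 45*24^2 = 25921 - 25920 = 1, so (x, y) = (161, 24) solves the equation, and by the theorem it is the least positive solution.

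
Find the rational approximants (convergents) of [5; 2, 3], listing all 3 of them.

Using the convergent recurrence p_i = a_i*p_{i-1} + p_{i-2}, q_i = a_i*q_{i-1} + q_{i-2} with p_{-2}=0, p_{-1}=1, q_{-2}=1, q_{-1}=0:
  i=0: a_0=5, p_0 = 5*1 + 0 = 5, q_0 = 5*0 + 1 = 1.
  i=1: a_1=2, p_1 = 2*5 + 1 = 11, q_1 = 2*1 + 0 = 2.
  i=2: a_2=3, p_2 = 3*11 + 5 = 38, q_2 = 3*2 + 1 = 7.

5/1, 11/2, 38/7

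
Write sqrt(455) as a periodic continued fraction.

Write x_i = (sqrt(455) + m_i)/d_i with (m_0, d_0) = (0, 1). a_0 = floor(sqrt(455)) = 21, since 21^2 = 441 <= 455 < 484 = 22^2.
Iterate m_{i+1} = d_i*a_i - m_i, d_{i+1} = (455 - m_{i+1}^2)/d_i, a_{i+1} = floor((a_0 + m_{i+1})/d_{i+1}):
  m_1 = 1*21 - 0 = 21, d_1 = (455 - 21^2)/1 = 14/1 = 14, a_1 = floor((21 + 21)/14) = 3.
  m_2 = 14*3 - 21 = 21, d_2 = (455 - 21^2)/14 = 14/14 = 1, a_2 = floor((21 + 21)/1) = 42.
  m_3 = 1*42 - 21 = 21, d_3 = (455 - 21^2)/1 = 14/1 = 14: (m_3, d_3) = (m_1, d_1) = (21, 14), so from here the quotients repeat a_1, a_2; the period length is 2.
Hence the expansion of sqrt(455) is a_0 = 21 followed by the repeating block 3, 42 (period 2).

[21; (3, 42)]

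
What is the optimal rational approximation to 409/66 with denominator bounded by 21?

31/5

Expand x = 409/66 as a continued fraction with the Euclidean algorithm:
  409 = 6*66 + 13, so a_0 = 6.
  66 = 5*13 + 1, so a_1 = 5.
  13 = 13*1 + 0, so a_2 = 13.
so x = [6; 5, 13].
Convergents (p_i = a_i*p_{i-1} + p_{i-2}, q_i = a_i*q_{i-1} + q_{i-2} with p_{-2}=0, p_{-1}=1, q_{-2}=1, q_{-1}=0), until the denominator exceeds 21:
  i=0: a_0=6, p_0 = 6*1 + 0 = 6, q_0 = 6*0 + 1 = 1.
  i=1: a_1=5, p_1 = 5*6 + 1 = 31, q_1 = 5*1 + 0 = 5.
  i=2: a_2=13, p_2 = 13*31 + 6 = 409, q_2 = 13*5 + 1 = 66.
q_2 = 66 > 21, so the last convergent with denominator <= 21 is p_1/q_1 = 31/5.
The closest fraction with denominator <= 21 is either p_1/q_1 or the intermediate fraction (k*p_1 + p_0)/(k*q_1 + q_0) with the largest k >= 1 whose denominator stays <= 21; these approach x as k grows, and every other convergent or intermediate fraction in range is farther away.
Largest k: floor((21 - q_0)/q_1) = floor((21 - 1)/5) = 4.
That gives (4*31 + 6)/(4*5 + 1) = 130/21.
Compare the errors: |x - 31/5| = |409*5 - 31*66|/(66*5) = 1/330, and |x - 130/21| = |409*21 - 130*66|/(66*21) = 9/1386.
Cross-multiplying, 1*1386 = 1386 < 2970 = 9*330, so 1/330 is smaller: the convergent 31/5 is closer to x than 130/21.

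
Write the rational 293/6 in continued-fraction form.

[48; 1, 5]

Run the Euclidean algorithm on 293 and 6; the successive quotients are the partial quotients a_0, a_1, ... (each step inverts the fractional part left over by the previous one):
  293 = 48*6 + 5, so a_0 = 48.
  6 = 1*5 + 1, so a_1 = 1.
  5 = 5*1 + 0, so a_2 = 5.
The remainder reaches 0 after 3 divisions, so the expansion has 3 partial quotients, read off in order.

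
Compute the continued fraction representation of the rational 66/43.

[1; 1, 1, 6, 1, 2]

Run the Euclidean algorithm on 66 and 43; the successive quotients are the partial quotients a_0, a_1, ... (each step inverts the fractional part left over by the previous one):
  66 = 1*43 + 23, so a_0 = 1.
  43 = 1*23 + 20, so a_1 = 1.
  23 = 1*20 + 3, so a_2 = 1.
  20 = 6*3 + 2, so a_3 = 6.
  3 = 1*2 + 1, so a_4 = 1.
  2 = 2*1 + 0, so a_5 = 2.
The remainder reaches 0 after 6 divisions, so the expansion has 6 partial quotients, read off in order.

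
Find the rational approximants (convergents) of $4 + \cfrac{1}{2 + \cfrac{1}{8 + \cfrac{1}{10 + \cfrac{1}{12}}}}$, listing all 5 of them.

4/1, 9/2, 76/17, 769/172, 9304/2081

Using the convergent recurrence p_i = a_i*p_{i-1} + p_{i-2}, q_i = a_i*q_{i-1} + q_{i-2} with p_{-2}=0, p_{-1}=1, q_{-2}=1, q_{-1}=0:
  i=0: a_0=4, p_0 = 4*1 + 0 = 4, q_0 = 4*0 + 1 = 1.
  i=1: a_1=2, p_1 = 2*4 + 1 = 9, q_1 = 2*1 + 0 = 2.
  i=2: a_2=8, p_2 = 8*9 + 4 = 76, q_2 = 8*2 + 1 = 17.
  i=3: a_3=10, p_3 = 10*76 + 9 = 769, q_3 = 10*17 + 2 = 172.
  i=4: a_4=12, p_4 = 12*769 + 76 = 9304, q_4 = 12*172 + 17 = 2081.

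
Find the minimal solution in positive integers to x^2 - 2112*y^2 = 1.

First expand sqrt(2112) as a continued fraction. With x_i = (sqrt(2112) + m_i)/d_i and (m_0, d_0) = (0, 1): a_0 = floor(sqrt(2112)) = 45, since 45^2 = 2025 <= 2112 < 2116 = 46^2.
Iterate m_{i+1} = d_i*a_i - m_i, d_{i+1} = (2112 - m_{i+1}^2)/d_i, a_{i+1} = floor((a_0 + m_{i+1})/d_{i+1}):
  m_1 = 1*45 - 0 = 45, d_1 = (2112 - 45^2)/1 = 87/1 = 87, a_1 = floor((45 + 45)/87) = 1.
  m_2 = 87*1 - 45 = 42, d_2 = (2112 - 42^2)/87 = 348/87 = 4, a_2 = floor((45 + 42)/4) = 21.
  m_3 = 4*21 - 42 = 42, d_3 = (2112 - 42^2)/4 = 348/4 = 87, a_3 = floor((45 + 42)/87) = 1.
  m_4 = 87*1 - 42 = 45, d_4 = (2112 - 45^2)/87 = 87/87 = 1, a_4 = floor((45 + 45)/1) = 90.
  m_5 = 1*90 - 45 = 45, d_5 = (2112 - 45^2)/1 = 87/1 = 87: (m_5, d_5) = (m_1, d_1) = (45, 87), so from here the quotients repeat a_1, ..., a_4; the period length is 4.
So sqrt(2112) = [45; (1, 21, 1, 90)] with period length k = 4.
k is even, so the fundamental solution of x^2 - 2112y^2 = 1 is (p_{k-1}, q_{k-1}) = (p_3, q_3); compute convergents through index 3.
Convergents (p_i = a_i*p_{i-1} + p_{i-2}, q_i = a_i*q_{i-1} + q_{i-2} with p_{-2}=0, p_{-1}=1, q_{-2}=1, q_{-1}=0):
  i=0: a_0=45, p_0 = 45*1 + 0 = 45, q_0 = 45*0 + 1 = 1.
  i=1: a_1=1, p_1 = 1*45 + 1 = 46, q_1 = 1*1 + 0 = 1.
  i=2: a_2=21, p_2 = 21*46 + 45 = 1011, q_2 = 21*1 + 1 = 22.
  i=3: a_3=1, p_3 = 1*1011 + 46 = 1057, q_3 = 1*22 + 1 = 23.
Check: 1057^2 - 2112*23^2 = 1117249 - 1117248 = 1, so (x, y) = (1057, 23) solves the equation, and by the theorem it is the least positive solution.

(x, y) = (1057, 23)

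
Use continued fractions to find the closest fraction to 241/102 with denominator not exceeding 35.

26/11

Expand x = 241/102 as a continued fraction with the Euclidean algorithm:
  241 = 2*102 + 37, so a_0 = 2.
  102 = 2*37 + 28, so a_1 = 2.
  37 = 1*28 + 9, so a_2 = 1.
  28 = 3*9 + 1, so a_3 = 3.
  9 = 9*1 + 0, so a_4 = 9.
so x = [2; 2, 1, 3, 9].
Convergents (p_i = a_i*p_{i-1} + p_{i-2}, q_i = a_i*q_{i-1} + q_{i-2} with p_{-2}=0, p_{-1}=1, q_{-2}=1, q_{-1}=0), until the denominator exceeds 35:
  i=0: a_0=2, p_0 = 2*1 + 0 = 2, q_0 = 2*0 + 1 = 1.
  i=1: a_1=2, p_1 = 2*2 + 1 = 5, q_1 = 2*1 + 0 = 2.
  i=2: a_2=1, p_2 = 1*5 + 2 = 7, q_2 = 1*2 + 1 = 3.
  i=3: a_3=3, p_3 = 3*7 + 5 = 26, q_3 = 3*3 + 2 = 11.
  i=4: a_4=9, p_4 = 9*26 + 7 = 241, q_4 = 9*11 + 3 = 102.
q_4 = 102 > 35, so the last convergent with denominator <= 35 is p_3/q_3 = 26/11.
The closest fraction with denominator <= 35 is either p_3/q_3 or the intermediate fraction (k*p_3 + p_2)/(k*q_3 + q_2) with the largest k >= 1 whose denominator stays <= 35; these approach x as k grows, and every other convergent or intermediate fraction in range is farther away.
Largest k: floor((35 - q_2)/q_3) = floor((35 - 3)/11) = 2.
That gives (2*26 + 7)/(2*11 + 3) = 59/25.
Compare the errors: |x - 26/11| = |241*11 - 26*102|/(102*11) = 1/1122, and |x - 59/25| = |241*25 - 59*102|/(102*25) = 7/2550.
Cross-multiplying, 1*2550 = 2550 < 7854 = 7*1122, so 1/1122 is smaller: the convergent 26/11 is closer to x than 59/25.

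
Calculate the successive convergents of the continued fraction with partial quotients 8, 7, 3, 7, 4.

Using the convergent recurrence p_i = a_i*p_{i-1} + p_{i-2}, q_i = a_i*q_{i-1} + q_{i-2} with p_{-2}=0, p_{-1}=1, q_{-2}=1, q_{-1}=0:
  i=0: a_0=8, p_0 = 8*1 + 0 = 8, q_0 = 8*0 + 1 = 1.
  i=1: a_1=7, p_1 = 7*8 + 1 = 57, q_1 = 7*1 + 0 = 7.
  i=2: a_2=3, p_2 = 3*57 + 8 = 179, q_2 = 3*7 + 1 = 22.
  i=3: a_3=7, p_3 = 7*179 + 57 = 1310, q_3 = 7*22 + 7 = 161.
  i=4: a_4=4, p_4 = 4*1310 + 179 = 5419, q_4 = 4*161 + 22 = 666.

8/1, 57/7, 179/22, 1310/161, 5419/666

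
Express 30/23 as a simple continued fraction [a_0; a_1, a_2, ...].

Run the Euclidean algorithm on 30 and 23; the successive quotients are the partial quotients a_0, a_1, ... (each step inverts the fractional part left over by the previous one):
  30 = 1*23 + 7, so a_0 = 1.
  23 = 3*7 + 2, so a_1 = 3.
  7 = 3*2 + 1, so a_2 = 3.
  2 = 2*1 + 0, so a_3 = 2.
The remainder reaches 0 after 4 divisions, so the expansion has 4 partial quotients, read off in order.

[1; 3, 3, 2]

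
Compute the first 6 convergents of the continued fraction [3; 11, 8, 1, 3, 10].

Using the convergent recurrence p_i = a_i*p_{i-1} + p_{i-2}, q_i = a_i*q_{i-1} + q_{i-2} with p_{-2}=0, p_{-1}=1, q_{-2}=1, q_{-1}=0:
  i=0: a_0=3, p_0 = 3*1 + 0 = 3, q_0 = 3*0 + 1 = 1.
  i=1: a_1=11, p_1 = 11*3 + 1 = 34, q_1 = 11*1 + 0 = 11.
  i=2: a_2=8, p_2 = 8*34 + 3 = 275, q_2 = 8*11 + 1 = 89.
  i=3: a_3=1, p_3 = 1*275 + 34 = 309, q_3 = 1*89 + 11 = 100.
  i=4: a_4=3, p_4 = 3*309 + 275 = 1202, q_4 = 3*100 + 89 = 389.
  i=5: a_5=10, p_5 = 10*1202 + 309 = 12329, q_5 = 10*389 + 100 = 3990.

3/1, 34/11, 275/89, 309/100, 1202/389, 12329/3990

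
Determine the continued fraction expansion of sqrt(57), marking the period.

[7; (1, 1, 4, 1, 1, 14)]

Write x_i = (sqrt(57) + m_i)/d_i with (m_0, d_0) = (0, 1). a_0 = floor(sqrt(57)) = 7, since 7^2 = 49 <= 57 < 64 = 8^2.
Iterate m_{i+1} = d_i*a_i - m_i, d_{i+1} = (57 - m_{i+1}^2)/d_i, a_{i+1} = floor((a_0 + m_{i+1})/d_{i+1}):
  m_1 = 1*7 - 0 = 7, d_1 = (57 - 7^2)/1 = 8/1 = 8, a_1 = floor((7 + 7)/8) = 1.
  m_2 = 8*1 - 7 = 1, d_2 = (57 - 1^2)/8 = 56/8 = 7, a_2 = floor((7 + 1)/7) = 1.
  m_3 = 7*1 - 1 = 6, d_3 = (57 - 6^2)/7 = 21/7 = 3, a_3 = floor((7 + 6)/3) = 4.
  m_4 = 3*4 - 6 = 6, d_4 = (57 - 6^2)/3 = 21/3 = 7, a_4 = floor((7 + 6)/7) = 1.
  m_5 = 7*1 - 6 = 1, d_5 = (57 - 1^2)/7 = 56/7 = 8, a_5 = floor((7 + 1)/8) = 1.
  m_6 = 8*1 - 1 = 7, d_6 = (57 - 7^2)/8 = 8/8 = 1, a_6 = floor((7 + 7)/1) = 14.
  m_7 = 1*14 - 7 = 7, d_7 = (57 - 7^2)/1 = 8/1 = 8: (m_7, d_7) = (m_1, d_1) = (7, 8), so from here the quotients repeat a_1, ..., a_6; the period length is 6.
Hence the expansion of sqrt(57) is a_0 = 7 followed by the repeating block 1, 1, 4, 1, 1, 14 (period 6).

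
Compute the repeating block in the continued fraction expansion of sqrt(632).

[25; (7, 6, 7, 50)]

Write x_i = (sqrt(632) + m_i)/d_i with (m_0, d_0) = (0, 1). a_0 = floor(sqrt(632)) = 25, since 25^2 = 625 <= 632 < 676 = 26^2.
Iterate m_{i+1} = d_i*a_i - m_i, d_{i+1} = (632 - m_{i+1}^2)/d_i, a_{i+1} = floor((a_0 + m_{i+1})/d_{i+1}):
  m_1 = 1*25 - 0 = 25, d_1 = (632 - 25^2)/1 = 7/1 = 7, a_1 = floor((25 + 25)/7) = 7.
  m_2 = 7*7 - 25 = 24, d_2 = (632 - 24^2)/7 = 56/7 = 8, a_2 = floor((25 + 24)/8) = 6.
  m_3 = 8*6 - 24 = 24, d_3 = (632 - 24^2)/8 = 56/8 = 7, a_3 = floor((25 + 24)/7) = 7.
  m_4 = 7*7 - 24 = 25, d_4 = (632 - 25^2)/7 = 7/7 = 1, a_4 = floor((25 + 25)/1) = 50.
  m_5 = 1*50 - 25 = 25, d_5 = (632 - 25^2)/1 = 7/1 = 7: (m_5, d_5) = (m_1, d_1) = (25, 7), so from here the quotients repeat a_1, ..., a_4; the period length is 4.
Hence the expansion of sqrt(632) is a_0 = 25 followed by the repeating block 7, 6, 7, 50 (period 4).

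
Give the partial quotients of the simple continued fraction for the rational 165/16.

Run the Euclidean algorithm on 165 and 16; the successive quotients are the partial quotients a_0, a_1, ... (each step inverts the fractional part left over by the previous one):
  165 = 10*16 + 5, so a_0 = 10.
  16 = 3*5 + 1, so a_1 = 3.
  5 = 5*1 + 0, so a_2 = 5.
The remainder reaches 0 after 3 divisions, so the expansion has 3 partial quotients, read off in order.

[10; 3, 5]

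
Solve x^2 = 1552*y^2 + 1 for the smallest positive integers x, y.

(x, y) = (62809633, 1594338)

First expand sqrt(1552) as a continued fraction. With x_i = (sqrt(1552) + m_i)/d_i and (m_0, d_0) = (0, 1): a_0 = floor(sqrt(1552)) = 39, since 39^2 = 1521 <= 1552 < 1600 = 40^2.
Iterate m_{i+1} = d_i*a_i - m_i, d_{i+1} = (1552 - m_{i+1}^2)/d_i, a_{i+1} = floor((a_0 + m_{i+1})/d_{i+1}):
  m_1 = 1*39 - 0 = 39, d_1 = (1552 - 39^2)/1 = 31/1 = 31, a_1 = floor((39 + 39)/31) = 2.
  m_2 = 31*2 - 39 = 23, d_2 = (1552 - 23^2)/31 = 1023/31 = 33, a_2 = floor((39 + 23)/33) = 1.
  m_3 = 33*1 - 23 = 10, d_3 = (1552 - 10^2)/33 = 1452/33 = 44, a_3 = floor((39 + 10)/44) = 1.
  m_4 = 44*1 - 10 = 34, d_4 = (1552 - 34^2)/44 = 396/44 = 9, a_4 = floor((39 + 34)/9) = 8.
  m_5 = 9*8 - 34 = 38, d_5 = (1552 - 38^2)/9 = 108/9 = 12, a_5 = floor((39 + 38)/12) = 6.
  m_6 = 12*6 - 38 = 34, d_6 = (1552 - 34^2)/12 = 396/12 = 33, a_6 = floor((39 + 34)/33) = 2.
  m_7 = 33*2 - 34 = 32, d_7 = (1552 - 32^2)/33 = 528/33 = 16, a_7 = floor((39 + 32)/16) = 4.
  m_8 = 16*4 - 32 = 32, d_8 = (1552 - 32^2)/16 = 528/16 = 33, a_8 = floor((39 + 32)/33) = 2.
  m_9 = 33*2 - 32 = 34, d_9 = (1552 - 34^2)/33 = 396/33 = 12, a_9 = floor((39 + 34)/12) = 6.
  m_10 = 12*6 - 34 = 38, d_10 = (1552 - 38^2)/12 = 108/12 = 9, a_10 = floor((39 + 38)/9) = 8.
  m_11 = 9*8 - 38 = 34, d_11 = (1552 - 34^2)/9 = 396/9 = 44, a_11 = floor((39 + 34)/44) = 1.
  m_12 = 44*1 - 34 = 10, d_12 = (1552 - 10^2)/44 = 1452/44 = 33, a_12 = floor((39 + 10)/33) = 1.
  m_13 = 33*1 - 10 = 23, d_13 = (1552 - 23^2)/33 = 1023/33 = 31, a_13 = floor((39 + 23)/31) = 2.
  m_14 = 31*2 - 23 = 39, d_14 = (1552 - 39^2)/31 = 31/31 = 1, a_14 = floor((39 + 39)/1) = 78.
  m_15 = 1*78 - 39 = 39, d_15 = (1552 - 39^2)/1 = 31/1 = 31: (m_15, d_15) = (m_1, d_1) = (39, 31), so from here the quotients repeat a_1, ..., a_14; the period length is 14.
So sqrt(1552) = [39; (2, 1, 1, 8, 6, 2, 4, 2, 6, 8, 1, 1, 2, 78)] with period length k = 14.
k is even, so the fundamental solution of x^2 - 1552y^2 = 1 is (p_{k-1}, q_{k-1}) = (p_13, q_13); compute convergents through index 13.
Convergents (p_i = a_i*p_{i-1} + p_{i-2}, q_i = a_i*q_{i-1} + q_{i-2} with p_{-2}=0, p_{-1}=1, q_{-2}=1, q_{-1}=0):
  i=0: a_0=39, p_0 = 39*1 + 0 = 39, q_0 = 39*0 + 1 = 1.
  i=1: a_1=2, p_1 = 2*39 + 1 = 79, q_1 = 2*1 + 0 = 2.
  i=2: a_2=1, p_2 = 1*79 + 39 = 118, q_2 = 1*2 + 1 = 3.
  i=3: a_3=1, p_3 = 1*118 + 79 = 197, q_3 = 1*3 + 2 = 5.
  i=4: a_4=8, p_4 = 8*197 + 118 = 1694, q_4 = 8*5 + 3 = 43.
  i=5: a_5=6, p_5 = 6*1694 + 197 = 10361, q_5 = 6*43 + 5 = 263.
  i=6: a_6=2, p_6 = 2*10361 + 1694 = 22416, q_6 = 2*263 + 43 = 569.
  i=7: a_7=4, p_7 = 4*22416 + 10361 = 100025, q_7 = 4*569 + 263 = 2539.
  i=8: a_8=2, p_8 = 2*100025 + 22416 = 222466, q_8 = 2*2539 + 569 = 5647.
  i=9: a_9=6, p_9 = 6*222466 + 100025 = 1434821, q_9 = 6*5647 + 2539 = 36421.
  i=10: a_10=8, p_10 = 8*1434821 + 222466 = 11701034, q_10 = 8*36421 + 5647 = 297015.
  i=11: a_11=1, p_11 = 1*11701034 + 1434821 = 13135855, q_11 = 1*297015 + 36421 = 333436.
  i=12: a_12=1, p_12 = 1*13135855 + 11701034 = 24836889, q_12 = 1*333436 + 297015 = 630451.
  i=13: a_13=2, p_13 = 2*24836889 + 13135855 = 62809633, q_13 = 2*630451 + 333436 = 1594338.
Check: 62809633^2 - 1552*1594338^2 = 3945049997594689 - 3945049997594688 = 1, so (x, y) = (62809633, 1594338) solves the equation, and by the theorem it is the least positive solution.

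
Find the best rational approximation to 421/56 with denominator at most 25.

Expand x = 421/56 as a continued fraction with the Euclidean algorithm:
  421 = 7*56 + 29, so a_0 = 7.
  56 = 1*29 + 27, so a_1 = 1.
  29 = 1*27 + 2, so a_2 = 1.
  27 = 13*2 + 1, so a_3 = 13.
  2 = 2*1 + 0, so a_4 = 2.
so x = [7; 1, 1, 13, 2].
Convergents (p_i = a_i*p_{i-1} + p_{i-2}, q_i = a_i*q_{i-1} + q_{i-2} with p_{-2}=0, p_{-1}=1, q_{-2}=1, q_{-1}=0), until the denominator exceeds 25:
  i=0: a_0=7, p_0 = 7*1 + 0 = 7, q_0 = 7*0 + 1 = 1.
  i=1: a_1=1, p_1 = 1*7 + 1 = 8, q_1 = 1*1 + 0 = 1.
  i=2: a_2=1, p_2 = 1*8 + 7 = 15, q_2 = 1*1 + 1 = 2.
  i=3: a_3=13, p_3 = 13*15 + 8 = 203, q_3 = 13*2 + 1 = 27.
q_3 = 27 > 25, so the last convergent with denominator <= 25 is p_2/q_2 = 15/2.
The closest fraction with denominator <= 25 is either p_2/q_2 or the intermediate fraction (k*p_2 + p_1)/(k*q_2 + q_1) with the largest k >= 1 whose denominator stays <= 25; these approach x as k grows, and every other convergent or intermediate fraction in range is farther away.
Largest k: floor((25 - q_1)/q_2) = floor((25 - 1)/2) = 12.
That gives (12*15 + 8)/(12*2 + 1) = 188/25.
Compare the errors: |x - 15/2| = |421*2 - 15*56|/(56*2) = 2/112, and |x - 188/25| = |421*25 - 188*56|/(56*25) = 3/1400.
Cross-multiplying, 3*112 = 336 < 2800 = 2*1400, so 3/1400 is smaller: the intermediate fraction 188/25 is closer to x than 15/2.

188/25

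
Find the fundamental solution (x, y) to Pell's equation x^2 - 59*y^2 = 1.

(x, y) = (530, 69)

First expand sqrt(59) as a continued fraction. With x_i = (sqrt(59) + m_i)/d_i and (m_0, d_0) = (0, 1): a_0 = floor(sqrt(59)) = 7, since 7^2 = 49 <= 59 < 64 = 8^2.
Iterate m_{i+1} = d_i*a_i - m_i, d_{i+1} = (59 - m_{i+1}^2)/d_i, a_{i+1} = floor((a_0 + m_{i+1})/d_{i+1}):
  m_1 = 1*7 - 0 = 7, d_1 = (59 - 7^2)/1 = 10/1 = 10, a_1 = floor((7 + 7)/10) = 1.
  m_2 = 10*1 - 7 = 3, d_2 = (59 - 3^2)/10 = 50/10 = 5, a_2 = floor((7 + 3)/5) = 2.
  m_3 = 5*2 - 3 = 7, d_3 = (59 - 7^2)/5 = 10/5 = 2, a_3 = floor((7 + 7)/2) = 7.
  m_4 = 2*7 - 7 = 7, d_4 = (59 - 7^2)/2 = 10/2 = 5, a_4 = floor((7 + 7)/5) = 2.
  m_5 = 5*2 - 7 = 3, d_5 = (59 - 3^2)/5 = 50/5 = 10, a_5 = floor((7 + 3)/10) = 1.
  m_6 = 10*1 - 3 = 7, d_6 = (59 - 7^2)/10 = 10/10 = 1, a_6 = floor((7 + 7)/1) = 14.
  m_7 = 1*14 - 7 = 7, d_7 = (59 - 7^2)/1 = 10/1 = 10: (m_7, d_7) = (m_1, d_1) = (7, 10), so from here the quotients repeat a_1, ..., a_6; the period length is 6.
So sqrt(59) = [7; (1, 2, 7, 2, 1, 14)] with period length k = 6.
k is even, so the fundamental solution of x^2 - 59y^2 = 1 is (p_{k-1}, q_{k-1}) = (p_5, q_5); compute convergents through index 5.
Convergents (p_i = a_i*p_{i-1} + p_{i-2}, q_i = a_i*q_{i-1} + q_{i-2} with p_{-2}=0, p_{-1}=1, q_{-2}=1, q_{-1}=0):
  i=0: a_0=7, p_0 = 7*1 + 0 = 7, q_0 = 7*0 + 1 = 1.
  i=1: a_1=1, p_1 = 1*7 + 1 = 8, q_1 = 1*1 + 0 = 1.
  i=2: a_2=2, p_2 = 2*8 + 7 = 23, q_2 = 2*1 + 1 = 3.
  i=3: a_3=7, p_3 = 7*23 + 8 = 169, q_3 = 7*3 + 1 = 22.
  i=4: a_4=2, p_4 = 2*169 + 23 = 361, q_4 = 2*22 + 3 = 47.
  i=5: a_5=1, p_5 = 1*361 + 169 = 530, q_5 = 1*47 + 22 = 69.
Check: 530^2 - 59*69^2 = 280900 - 280899 = 1, so (x, y) = (530, 69) solves the equation, and by the theorem it is the least positive solution.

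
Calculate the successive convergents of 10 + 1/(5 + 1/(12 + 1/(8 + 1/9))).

Using the convergent recurrence p_i = a_i*p_{i-1} + p_{i-2}, q_i = a_i*q_{i-1} + q_{i-2} with p_{-2}=0, p_{-1}=1, q_{-2}=1, q_{-1}=0:
  i=0: a_0=10, p_0 = 10*1 + 0 = 10, q_0 = 10*0 + 1 = 1.
  i=1: a_1=5, p_1 = 5*10 + 1 = 51, q_1 = 5*1 + 0 = 5.
  i=2: a_2=12, p_2 = 12*51 + 10 = 622, q_2 = 12*5 + 1 = 61.
  i=3: a_3=8, p_3 = 8*622 + 51 = 5027, q_3 = 8*61 + 5 = 493.
  i=4: a_4=9, p_4 = 9*5027 + 622 = 45865, q_4 = 9*493 + 61 = 4498.

10/1, 51/5, 622/61, 5027/493, 45865/4498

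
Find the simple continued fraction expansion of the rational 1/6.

Run the Euclidean algorithm on 1 and 6; the successive quotients are the partial quotients a_0, a_1, ... (each step inverts the fractional part left over by the previous one):
  1 = 0*6 + 1, so a_0 = 0.
  6 = 6*1 + 0, so a_1 = 6.
The remainder reaches 0 after 2 divisions, so the expansion has 2 partial quotients, read off in order.

[0; 6]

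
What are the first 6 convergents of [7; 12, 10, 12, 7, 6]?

7/1, 85/12, 857/121, 10369/1464, 73440/10369, 451009/63678

Using the convergent recurrence p_i = a_i*p_{i-1} + p_{i-2}, q_i = a_i*q_{i-1} + q_{i-2} with p_{-2}=0, p_{-1}=1, q_{-2}=1, q_{-1}=0:
  i=0: a_0=7, p_0 = 7*1 + 0 = 7, q_0 = 7*0 + 1 = 1.
  i=1: a_1=12, p_1 = 12*7 + 1 = 85, q_1 = 12*1 + 0 = 12.
  i=2: a_2=10, p_2 = 10*85 + 7 = 857, q_2 = 10*12 + 1 = 121.
  i=3: a_3=12, p_3 = 12*857 + 85 = 10369, q_3 = 12*121 + 12 = 1464.
  i=4: a_4=7, p_4 = 7*10369 + 857 = 73440, q_4 = 7*1464 + 121 = 10369.
  i=5: a_5=6, p_5 = 6*73440 + 10369 = 451009, q_5 = 6*10369 + 1464 = 63678.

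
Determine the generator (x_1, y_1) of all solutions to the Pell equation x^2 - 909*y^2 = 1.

First expand sqrt(909) as a continued fraction. With x_i = (sqrt(909) + m_i)/d_i and (m_0, d_0) = (0, 1): a_0 = floor(sqrt(909)) = 30, since 30^2 = 900 <= 909 < 961 = 31^2.
Iterate m_{i+1} = d_i*a_i - m_i, d_{i+1} = (909 - m_{i+1}^2)/d_i, a_{i+1} = floor((a_0 + m_{i+1})/d_{i+1}):
  m_1 = 1*30 - 0 = 30, d_1 = (909 - 30^2)/1 = 9/1 = 9, a_1 = floor((30 + 30)/9) = 6.
  m_2 = 9*6 - 30 = 24, d_2 = (909 - 24^2)/9 = 333/9 = 37, a_2 = floor((30 + 24)/37) = 1.
  m_3 = 37*1 - 24 = 13, d_3 = (909 - 13^2)/37 = 740/37 = 20, a_3 = floor((30 + 13)/20) = 2.
  m_4 = 20*2 - 13 = 27, d_4 = (909 - 27^2)/20 = 180/20 = 9, a_4 = floor((30 + 27)/9) = 6.
  m_5 = 9*6 - 27 = 27, d_5 = (909 - 27^2)/9 = 180/9 = 20, a_5 = floor((30 + 27)/20) = 2.
  m_6 = 20*2 - 27 = 13, d_6 = (909 - 13^2)/20 = 740/20 = 37, a_6 = floor((30 + 13)/37) = 1.
  m_7 = 37*1 - 13 = 24, d_7 = (909 - 24^2)/37 = 333/37 = 9, a_7 = floor((30 + 24)/9) = 6.
  m_8 = 9*6 - 24 = 30, d_8 = (909 - 30^2)/9 = 9/9 = 1, a_8 = floor((30 + 30)/1) = 60.
  m_9 = 1*60 - 30 = 30, d_9 = (909 - 30^2)/1 = 9/1 = 9: (m_9, d_9) = (m_1, d_1) = (30, 9), so from here the quotients repeat a_1, ..., a_8; the period length is 8.
So sqrt(909) = [30; (6, 1, 2, 6, 2, 1, 6, 60)] with period length k = 8.
k is even, so the fundamental solution of x^2 - 909y^2 = 1 is (p_{k-1}, q_{k-1}) = (p_7, q_7); compute convergents through index 7.
Convergents (p_i = a_i*p_{i-1} + p_{i-2}, q_i = a_i*q_{i-1} + q_{i-2} with p_{-2}=0, p_{-1}=1, q_{-2}=1, q_{-1}=0):
  i=0: a_0=30, p_0 = 30*1 + 0 = 30, q_0 = 30*0 + 1 = 1.
  i=1: a_1=6, p_1 = 6*30 + 1 = 181, q_1 = 6*1 + 0 = 6.
  i=2: a_2=1, p_2 = 1*181 + 30 = 211, q_2 = 1*6 + 1 = 7.
  i=3: a_3=2, p_3 = 2*211 + 181 = 603, q_3 = 2*7 + 6 = 20.
  i=4: a_4=6, p_4 = 6*603 + 211 = 3829, q_4 = 6*20 + 7 = 127.
  i=5: a_5=2, p_5 = 2*3829 + 603 = 8261, q_5 = 2*127 + 20 = 274.
  i=6: a_6=1, p_6 = 1*8261 + 3829 = 12090, q_6 = 1*274 + 127 = 401.
  i=7: a_7=6, p_7 = 6*12090 + 8261 = 80801, q_7 = 6*401 + 274 = 2680.
Check: 80801^2 - 909*2680^2 = 6528801601 - 6528801600 = 1, so (x, y) = (80801, 2680) solves the equation, and by the theorem it is the least positive solution.

(x, y) = (80801, 2680)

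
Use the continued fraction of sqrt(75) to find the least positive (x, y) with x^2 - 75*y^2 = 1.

(x, y) = (26, 3)

First expand sqrt(75) as a continued fraction. With x_i = (sqrt(75) + m_i)/d_i and (m_0, d_0) = (0, 1): a_0 = floor(sqrt(75)) = 8, since 8^2 = 64 <= 75 < 81 = 9^2.
Iterate m_{i+1} = d_i*a_i - m_i, d_{i+1} = (75 - m_{i+1}^2)/d_i, a_{i+1} = floor((a_0 + m_{i+1})/d_{i+1}):
  m_1 = 1*8 - 0 = 8, d_1 = (75 - 8^2)/1 = 11/1 = 11, a_1 = floor((8 + 8)/11) = 1.
  m_2 = 11*1 - 8 = 3, d_2 = (75 - 3^2)/11 = 66/11 = 6, a_2 = floor((8 + 3)/6) = 1.
  m_3 = 6*1 - 3 = 3, d_3 = (75 - 3^2)/6 = 66/6 = 11, a_3 = floor((8 + 3)/11) = 1.
  m_4 = 11*1 - 3 = 8, d_4 = (75 - 8^2)/11 = 11/11 = 1, a_4 = floor((8 + 8)/1) = 16.
  m_5 = 1*16 - 8 = 8, d_5 = (75 - 8^2)/1 = 11/1 = 11: (m_5, d_5) = (m_1, d_1) = (8, 11), so from here the quotients repeat a_1, ..., a_4; the period length is 4.
So sqrt(75) = [8; (1, 1, 1, 16)] with period length k = 4.
k is even, so the fundamental solution of x^2 - 75y^2 = 1 is (p_{k-1}, q_{k-1}) = (p_3, q_3); compute convergents through index 3.
Convergents (p_i = a_i*p_{i-1} + p_{i-2}, q_i = a_i*q_{i-1} + q_{i-2} with p_{-2}=0, p_{-1}=1, q_{-2}=1, q_{-1}=0):
  i=0: a_0=8, p_0 = 8*1 + 0 = 8, q_0 = 8*0 + 1 = 1.
  i=1: a_1=1, p_1 = 1*8 + 1 = 9, q_1 = 1*1 + 0 = 1.
  i=2: a_2=1, p_2 = 1*9 + 8 = 17, q_2 = 1*1 + 1 = 2.
  i=3: a_3=1, p_3 = 1*17 + 9 = 26, q_3 = 1*2 + 1 = 3.
Check: 26^2 - 75*3^2 = 676 - 675 = 1, so (x, y) = (26, 3) solves the equation, and by the theorem it is the least positive solution.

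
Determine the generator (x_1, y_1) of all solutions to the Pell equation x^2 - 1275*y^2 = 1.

(x, y) = (4999, 140)

First expand sqrt(1275) as a continued fraction. With x_i = (sqrt(1275) + m_i)/d_i and (m_0, d_0) = (0, 1): a_0 = floor(sqrt(1275)) = 35, since 35^2 = 1225 <= 1275 < 1296 = 36^2.
Iterate m_{i+1} = d_i*a_i - m_i, d_{i+1} = (1275 - m_{i+1}^2)/d_i, a_{i+1} = floor((a_0 + m_{i+1})/d_{i+1}):
  m_1 = 1*35 - 0 = 35, d_1 = (1275 - 35^2)/1 = 50/1 = 50, a_1 = floor((35 + 35)/50) = 1.
  m_2 = 50*1 - 35 = 15, d_2 = (1275 - 15^2)/50 = 1050/50 = 21, a_2 = floor((35 + 15)/21) = 2.
  m_3 = 21*2 - 15 = 27, d_3 = (1275 - 27^2)/21 = 546/21 = 26, a_3 = floor((35 + 27)/26) = 2.
  m_4 = 26*2 - 27 = 25, d_4 = (1275 - 25^2)/26 = 650/26 = 25, a_4 = floor((35 + 25)/25) = 2.
  m_5 = 25*2 - 25 = 25, d_5 = (1275 - 25^2)/25 = 650/25 = 26, a_5 = floor((35 + 25)/26) = 2.
  m_6 = 26*2 - 25 = 27, d_6 = (1275 - 27^2)/26 = 546/26 = 21, a_6 = floor((35 + 27)/21) = 2.
  m_7 = 21*2 - 27 = 15, d_7 = (1275 - 15^2)/21 = 1050/21 = 50, a_7 = floor((35 + 15)/50) = 1.
  m_8 = 50*1 - 15 = 35, d_8 = (1275 - 35^2)/50 = 50/50 = 1, a_8 = floor((35 + 35)/1) = 70.
  m_9 = 1*70 - 35 = 35, d_9 = (1275 - 35^2)/1 = 50/1 = 50: (m_9, d_9) = (m_1, d_1) = (35, 50), so from here the quotients repeat a_1, ..., a_8; the period length is 8.
So sqrt(1275) = [35; (1, 2, 2, 2, 2, 2, 1, 70)] with period length k = 8.
k is even, so the fundamental solution of x^2 - 1275y^2 = 1 is (p_{k-1}, q_{k-1}) = (p_7, q_7); compute convergents through index 7.
Convergents (p_i = a_i*p_{i-1} + p_{i-2}, q_i = a_i*q_{i-1} + q_{i-2} with p_{-2}=0, p_{-1}=1, q_{-2}=1, q_{-1}=0):
  i=0: a_0=35, p_0 = 35*1 + 0 = 35, q_0 = 35*0 + 1 = 1.
  i=1: a_1=1, p_1 = 1*35 + 1 = 36, q_1 = 1*1 + 0 = 1.
  i=2: a_2=2, p_2 = 2*36 + 35 = 107, q_2 = 2*1 + 1 = 3.
  i=3: a_3=2, p_3 = 2*107 + 36 = 250, q_3 = 2*3 + 1 = 7.
  i=4: a_4=2, p_4 = 2*250 + 107 = 607, q_4 = 2*7 + 3 = 17.
  i=5: a_5=2, p_5 = 2*607 + 250 = 1464, q_5 = 2*17 + 7 = 41.
  i=6: a_6=2, p_6 = 2*1464 + 607 = 3535, q_6 = 2*41 + 17 = 99.
  i=7: a_7=1, p_7 = 1*3535 + 1464 = 4999, q_7 = 1*99 + 41 = 140.
Check: 4999^2 - 1275*140^2 = 24990001 - 24990000 = 1, so (x, y) = (4999, 140) solves the equation, and by the theorem it is the least positive solution.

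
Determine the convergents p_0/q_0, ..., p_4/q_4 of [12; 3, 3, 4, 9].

Using the convergent recurrence p_i = a_i*p_{i-1} + p_{i-2}, q_i = a_i*q_{i-1} + q_{i-2} with p_{-2}=0, p_{-1}=1, q_{-2}=1, q_{-1}=0:
  i=0: a_0=12, p_0 = 12*1 + 0 = 12, q_0 = 12*0 + 1 = 1.
  i=1: a_1=3, p_1 = 3*12 + 1 = 37, q_1 = 3*1 + 0 = 3.
  i=2: a_2=3, p_2 = 3*37 + 12 = 123, q_2 = 3*3 + 1 = 10.
  i=3: a_3=4, p_3 = 4*123 + 37 = 529, q_3 = 4*10 + 3 = 43.
  i=4: a_4=9, p_4 = 9*529 + 123 = 4884, q_4 = 9*43 + 10 = 397.

12/1, 37/3, 123/10, 529/43, 4884/397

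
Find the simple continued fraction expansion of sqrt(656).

[25; (1, 1, 1, 1, 2, 1, 1, 1, 1, 50)]

Write x_i = (sqrt(656) + m_i)/d_i with (m_0, d_0) = (0, 1). a_0 = floor(sqrt(656)) = 25, since 25^2 = 625 <= 656 < 676 = 26^2.
Iterate m_{i+1} = d_i*a_i - m_i, d_{i+1} = (656 - m_{i+1}^2)/d_i, a_{i+1} = floor((a_0 + m_{i+1})/d_{i+1}):
  m_1 = 1*25 - 0 = 25, d_1 = (656 - 25^2)/1 = 31/1 = 31, a_1 = floor((25 + 25)/31) = 1.
  m_2 = 31*1 - 25 = 6, d_2 = (656 - 6^2)/31 = 620/31 = 20, a_2 = floor((25 + 6)/20) = 1.
  m_3 = 20*1 - 6 = 14, d_3 = (656 - 14^2)/20 = 460/20 = 23, a_3 = floor((25 + 14)/23) = 1.
  m_4 = 23*1 - 14 = 9, d_4 = (656 - 9^2)/23 = 575/23 = 25, a_4 = floor((25 + 9)/25) = 1.
  m_5 = 25*1 - 9 = 16, d_5 = (656 - 16^2)/25 = 400/25 = 16, a_5 = floor((25 + 16)/16) = 2.
  m_6 = 16*2 - 16 = 16, d_6 = (656 - 16^2)/16 = 400/16 = 25, a_6 = floor((25 + 16)/25) = 1.
  m_7 = 25*1 - 16 = 9, d_7 = (656 - 9^2)/25 = 575/25 = 23, a_7 = floor((25 + 9)/23) = 1.
  m_8 = 23*1 - 9 = 14, d_8 = (656 - 14^2)/23 = 460/23 = 20, a_8 = floor((25 + 14)/20) = 1.
  m_9 = 20*1 - 14 = 6, d_9 = (656 - 6^2)/20 = 620/20 = 31, a_9 = floor((25 + 6)/31) = 1.
  m_10 = 31*1 - 6 = 25, d_10 = (656 - 25^2)/31 = 31/31 = 1, a_10 = floor((25 + 25)/1) = 50.
  m_11 = 1*50 - 25 = 25, d_11 = (656 - 25^2)/1 = 31/1 = 31: (m_11, d_11) = (m_1, d_1) = (25, 31), so from here the quotients repeat a_1, ..., a_10; the period length is 10.
Hence the expansion of sqrt(656) is a_0 = 25 followed by the repeating block 1, 1, 1, 1, 2, 1, 1, 1, 1, 50 (period 10).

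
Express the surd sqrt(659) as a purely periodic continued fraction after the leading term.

Write x_i = (sqrt(659) + m_i)/d_i with (m_0, d_0) = (0, 1). a_0 = floor(sqrt(659)) = 25, since 25^2 = 625 <= 659 < 676 = 26^2.
Iterate m_{i+1} = d_i*a_i - m_i, d_{i+1} = (659 - m_{i+1}^2)/d_i, a_{i+1} = floor((a_0 + m_{i+1})/d_{i+1}):
  m_1 = 1*25 - 0 = 25, d_1 = (659 - 25^2)/1 = 34/1 = 34, a_1 = floor((25 + 25)/34) = 1.
  m_2 = 34*1 - 25 = 9, d_2 = (659 - 9^2)/34 = 578/34 = 17, a_2 = floor((25 + 9)/17) = 2.
  m_3 = 17*2 - 9 = 25, d_3 = (659 - 25^2)/17 = 34/17 = 2, a_3 = floor((25 + 25)/2) = 25.
  m_4 = 2*25 - 25 = 25, d_4 = (659 - 25^2)/2 = 34/2 = 17, a_4 = floor((25 + 25)/17) = 2.
  m_5 = 17*2 - 25 = 9, d_5 = (659 - 9^2)/17 = 578/17 = 34, a_5 = floor((25 + 9)/34) = 1.
  m_6 = 34*1 - 9 = 25, d_6 = (659 - 25^2)/34 = 34/34 = 1, a_6 = floor((25 + 25)/1) = 50.
  m_7 = 1*50 - 25 = 25, d_7 = (659 - 25^2)/1 = 34/1 = 34: (m_7, d_7) = (m_1, d_1) = (25, 34), so from here the quotients repeat a_1, ..., a_6; the period length is 6.
Hence the expansion of sqrt(659) is a_0 = 25 followed by the repeating block 1, 2, 25, 2, 1, 50 (period 6).

[25; (1, 2, 25, 2, 1, 50)]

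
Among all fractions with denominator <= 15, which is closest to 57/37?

Expand x = 57/37 as a continued fraction with the Euclidean algorithm:
  57 = 1*37 + 20, so a_0 = 1.
  37 = 1*20 + 17, so a_1 = 1.
  20 = 1*17 + 3, so a_2 = 1.
  17 = 5*3 + 2, so a_3 = 5.
  3 = 1*2 + 1, so a_4 = 1.
  2 = 2*1 + 0, so a_5 = 2.
so x = [1; 1, 1, 5, 1, 2].
Convergents (p_i = a_i*p_{i-1} + p_{i-2}, q_i = a_i*q_{i-1} + q_{i-2} with p_{-2}=0, p_{-1}=1, q_{-2}=1, q_{-1}=0), until the denominator exceeds 15:
  i=0: a_0=1, p_0 = 1*1 + 0 = 1, q_0 = 1*0 + 1 = 1.
  i=1: a_1=1, p_1 = 1*1 + 1 = 2, q_1 = 1*1 + 0 = 1.
  i=2: a_2=1, p_2 = 1*2 + 1 = 3, q_2 = 1*1 + 1 = 2.
  i=3: a_3=5, p_3 = 5*3 + 2 = 17, q_3 = 5*2 + 1 = 11.
  i=4: a_4=1, p_4 = 1*17 + 3 = 20, q_4 = 1*11 + 2 = 13.
  i=5: a_5=2, p_5 = 2*20 + 17 = 57, q_5 = 2*13 + 11 = 37.
q_5 = 37 > 15, so the last convergent with denominator <= 15 is p_4/q_4 = 20/13.
The closest fraction with denominator <= 15 is either p_4/q_4 or the intermediate fraction (k*p_4 + p_3)/(k*q_4 + q_3) with the largest k >= 1 whose denominator stays <= 15; these approach x as k grows, and every other convergent or intermediate fraction in range is farther away.
Largest k: floor((15 - q_3)/q_4) = floor((15 - 11)/13) = 0.
Since k = 0, no intermediate fraction beyond p_4/q_4 has denominator <= 15, so the convergent 20/13 is the closest (its error is |57*13 - 20*37|/(37*13) = 1/481).

20/13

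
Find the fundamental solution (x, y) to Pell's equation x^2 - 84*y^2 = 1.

(x, y) = (55, 6)

First expand sqrt(84) as a continued fraction. With x_i = (sqrt(84) + m_i)/d_i and (m_0, d_0) = (0, 1): a_0 = floor(sqrt(84)) = 9, since 9^2 = 81 <= 84 < 100 = 10^2.
Iterate m_{i+1} = d_i*a_i - m_i, d_{i+1} = (84 - m_{i+1}^2)/d_i, a_{i+1} = floor((a_0 + m_{i+1})/d_{i+1}):
  m_1 = 1*9 - 0 = 9, d_1 = (84 - 9^2)/1 = 3/1 = 3, a_1 = floor((9 + 9)/3) = 6.
  m_2 = 3*6 - 9 = 9, d_2 = (84 - 9^2)/3 = 3/3 = 1, a_2 = floor((9 + 9)/1) = 18.
  m_3 = 1*18 - 9 = 9, d_3 = (84 - 9^2)/1 = 3/1 = 3: (m_3, d_3) = (m_1, d_1) = (9, 3), so from here the quotients repeat a_1, a_2; the period length is 2.
So sqrt(84) = [9; (6, 18)] with period length k = 2.
k is even, so the fundamental solution of x^2 - 84y^2 = 1 is (p_{k-1}, q_{k-1}) = (p_1, q_1); compute convergents through index 1.
Convergents (p_i = a_i*p_{i-1} + p_{i-2}, q_i = a_i*q_{i-1} + q_{i-2} with p_{-2}=0, p_{-1}=1, q_{-2}=1, q_{-1}=0):
  i=0: a_0=9, p_0 = 9*1 + 0 = 9, q_0 = 9*0 + 1 = 1.
  i=1: a_1=6, p_1 = 6*9 + 1 = 55, q_1 = 6*1 + 0 = 6.
Check: 55^2 - 84*6^2 = 3025 - 3024 = 1, so (x, y) = (55, 6) solves the equation, and by the theorem it is the least positive solution.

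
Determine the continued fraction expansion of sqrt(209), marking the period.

[14; (2, 5, 3, 2, 3, 5, 2, 28)]

Write x_i = (sqrt(209) + m_i)/d_i with (m_0, d_0) = (0, 1). a_0 = floor(sqrt(209)) = 14, since 14^2 = 196 <= 209 < 225 = 15^2.
Iterate m_{i+1} = d_i*a_i - m_i, d_{i+1} = (209 - m_{i+1}^2)/d_i, a_{i+1} = floor((a_0 + m_{i+1})/d_{i+1}):
  m_1 = 1*14 - 0 = 14, d_1 = (209 - 14^2)/1 = 13/1 = 13, a_1 = floor((14 + 14)/13) = 2.
  m_2 = 13*2 - 14 = 12, d_2 = (209 - 12^2)/13 = 65/13 = 5, a_2 = floor((14 + 12)/5) = 5.
  m_3 = 5*5 - 12 = 13, d_3 = (209 - 13^2)/5 = 40/5 = 8, a_3 = floor((14 + 13)/8) = 3.
  m_4 = 8*3 - 13 = 11, d_4 = (209 - 11^2)/8 = 88/8 = 11, a_4 = floor((14 + 11)/11) = 2.
  m_5 = 11*2 - 11 = 11, d_5 = (209 - 11^2)/11 = 88/11 = 8, a_5 = floor((14 + 11)/8) = 3.
  m_6 = 8*3 - 11 = 13, d_6 = (209 - 13^2)/8 = 40/8 = 5, a_6 = floor((14 + 13)/5) = 5.
  m_7 = 5*5 - 13 = 12, d_7 = (209 - 12^2)/5 = 65/5 = 13, a_7 = floor((14 + 12)/13) = 2.
  m_8 = 13*2 - 12 = 14, d_8 = (209 - 14^2)/13 = 13/13 = 1, a_8 = floor((14 + 14)/1) = 28.
  m_9 = 1*28 - 14 = 14, d_9 = (209 - 14^2)/1 = 13/1 = 13: (m_9, d_9) = (m_1, d_1) = (14, 13), so from here the quotients repeat a_1, ..., a_8; the period length is 8.
Hence the expansion of sqrt(209) is a_0 = 14 followed by the repeating block 2, 5, 3, 2, 3, 5, 2, 28 (period 8).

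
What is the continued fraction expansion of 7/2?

[3; 2]

Run the Euclidean algorithm on 7 and 2; the successive quotients are the partial quotients a_0, a_1, ... (each step inverts the fractional part left over by the previous one):
  7 = 3*2 + 1, so a_0 = 3.
  2 = 2*1 + 0, so a_1 = 2.
The remainder reaches 0 after 2 divisions, so the expansion has 2 partial quotients, read off in order.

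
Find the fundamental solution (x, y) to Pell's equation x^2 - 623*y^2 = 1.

(x, y) = (624, 25)

First expand sqrt(623) as a continued fraction. With x_i = (sqrt(623) + m_i)/d_i and (m_0, d_0) = (0, 1): a_0 = floor(sqrt(623)) = 24, since 24^2 = 576 <= 623 < 625 = 25^2.
Iterate m_{i+1} = d_i*a_i - m_i, d_{i+1} = (623 - m_{i+1}^2)/d_i, a_{i+1} = floor((a_0 + m_{i+1})/d_{i+1}):
  m_1 = 1*24 - 0 = 24, d_1 = (623 - 24^2)/1 = 47/1 = 47, a_1 = floor((24 + 24)/47) = 1.
  m_2 = 47*1 - 24 = 23, d_2 = (623 - 23^2)/47 = 94/47 = 2, a_2 = floor((24 + 23)/2) = 23.
  m_3 = 2*23 - 23 = 23, d_3 = (623 - 23^2)/2 = 94/2 = 47, a_3 = floor((24 + 23)/47) = 1.
  m_4 = 47*1 - 23 = 24, d_4 = (623 - 24^2)/47 = 47/47 = 1, a_4 = floor((24 + 24)/1) = 48.
  m_5 = 1*48 - 24 = 24, d_5 = (623 - 24^2)/1 = 47/1 = 47: (m_5, d_5) = (m_1, d_1) = (24, 47), so from here the quotients repeat a_1, ..., a_4; the period length is 4.
So sqrt(623) = [24; (1, 23, 1, 48)] with period length k = 4.
k is even, so the fundamental solution of x^2 - 623y^2 = 1 is (p_{k-1}, q_{k-1}) = (p_3, q_3); compute convergents through index 3.
Convergents (p_i = a_i*p_{i-1} + p_{i-2}, q_i = a_i*q_{i-1} + q_{i-2} with p_{-2}=0, p_{-1}=1, q_{-2}=1, q_{-1}=0):
  i=0: a_0=24, p_0 = 24*1 + 0 = 24, q_0 = 24*0 + 1 = 1.
  i=1: a_1=1, p_1 = 1*24 + 1 = 25, q_1 = 1*1 + 0 = 1.
  i=2: a_2=23, p_2 = 23*25 + 24 = 599, q_2 = 23*1 + 1 = 24.
  i=3: a_3=1, p_3 = 1*599 + 25 = 624, q_3 = 1*24 + 1 = 25.
Check: 624^2 - 623*25^2 = 389376 - 389375 = 1, so (x, y) = (624, 25) solves the equation, and by the theorem it is the least positive solution.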